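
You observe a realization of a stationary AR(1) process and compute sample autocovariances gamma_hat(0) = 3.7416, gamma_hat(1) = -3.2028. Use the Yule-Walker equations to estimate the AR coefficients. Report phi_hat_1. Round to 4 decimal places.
\hat\phi_{1} = -0.8560

The Yule-Walker equations for an AR(p) process read, in matrix form,
  Gamma_p phi = r_p,   with   (Gamma_p)_{ij} = gamma(|i - j|),
                       (r_p)_i = gamma(i),   i,j = 1..p.
Substitute the sample gammas (Toeplitz matrix and right-hand side of size 1):
  Gamma_p = [[3.7416]]
  r_p     = [-3.2028]
With p = 1 this is the single equation gamma(0) phi_1 = gamma(1):
  phi_hat_1 = gamma(1) / gamma(0) = -3.2028 / 3.7416 = -0.8560.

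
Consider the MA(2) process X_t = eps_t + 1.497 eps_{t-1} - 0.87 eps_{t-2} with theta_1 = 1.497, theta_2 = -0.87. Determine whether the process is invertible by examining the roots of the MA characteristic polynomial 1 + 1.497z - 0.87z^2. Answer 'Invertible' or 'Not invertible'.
\text{Not invertible}

The MA(q) characteristic polynomial is P(z) = 1 + 1.497z - 0.87z^2.
Invertibility requires all roots to lie outside the unit circle, i.e. |z| > 1 for every root.
Set 1 + (1.497) z + (-0.87) z^2 = 0, i.e. a z^2 + b z + c = 0 with a = -0.87, b = 1.497, c = 1.
Discriminant D = b^2 - 4ac = (1.497)^2 - 4*(-0.87)*1 = 2.241009 - (-3.48) = 5.721009.
D >= 0, so the roots are real: z = (-b +/- sqrt(D)) / (2a) = (-1.497 +/- 2.391863) / (-1.74).
  z_1 = (-1.497 + 2.391863) / (-1.74) = -0.5143,   |z_1| = 0.5143.
  z_2 = (-1.497 - 2.391863) / (-1.74) = 2.235,   |z_2| = 2.235.
Moduli of all roots: 0.5143, 2.2350.
All moduli strictly greater than 1? No.
Verdict: Not invertible.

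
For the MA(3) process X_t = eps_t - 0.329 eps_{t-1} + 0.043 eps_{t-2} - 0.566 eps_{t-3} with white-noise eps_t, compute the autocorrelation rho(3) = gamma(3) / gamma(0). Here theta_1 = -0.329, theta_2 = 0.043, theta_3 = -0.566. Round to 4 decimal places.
\rho(3) = -0.3957

For an MA(q) process with theta_0 = 1, the autocovariance is
  gamma(k) = sigma^2 * sum_{i=0..q-k} theta_i * theta_{i+k},
and rho(k) = gamma(k) / gamma(0). Sigma^2 cancels.
  numerator   = (1)*(-0.566) = -0.566.
  denominator = (1)^2 + (-0.329)^2 + (0.043)^2 + (-0.566)^2 = 1.430446.
  rho(3) = -0.566 / 1.430446 = -0.3957.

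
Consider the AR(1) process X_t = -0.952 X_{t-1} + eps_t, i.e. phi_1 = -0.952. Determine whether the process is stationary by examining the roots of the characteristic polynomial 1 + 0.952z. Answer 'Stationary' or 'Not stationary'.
\text{Stationary}

The AR(p) characteristic polynomial is P(z) = 1 + 0.952z.
Stationarity requires all roots to lie outside the unit circle, i.e. |z| > 1 for every root.
This is linear in z: 1 + (0.952) z = 0  =>  z = -1/(0.952) = -1.05042,  |z| = 1.05042.
Moduli of all roots: 1.0504.
All moduli strictly greater than 1? Yes.
Verdict: Stationary.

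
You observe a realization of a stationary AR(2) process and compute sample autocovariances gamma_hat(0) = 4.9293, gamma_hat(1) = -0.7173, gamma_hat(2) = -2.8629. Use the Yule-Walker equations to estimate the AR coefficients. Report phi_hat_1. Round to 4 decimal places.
\hat\phi_{1} = -0.2350

The Yule-Walker equations for an AR(p) process read, in matrix form,
  Gamma_p phi = r_p,   with   (Gamma_p)_{ij} = gamma(|i - j|),
                       (r_p)_i = gamma(i),   i,j = 1..p.
Substitute the sample gammas (Toeplitz matrix and right-hand side of size 2):
  Gamma_p = [[4.9293, -0.7173], [-0.7173, 4.9293]]
  r_p     = [-0.7173, -2.8629]
Written out:
  4.9293 phi_1 - 0.7173 phi_2 = -0.7173
  -0.7173 phi_1 + 4.9293 phi_2 = -2.8629
Solve by Cramer's rule:
  det = gamma(0)^2 - gamma(1)^2 = (4.9293)^2 - (-0.7173)^2 = 24.29799849 - 0.51451929 = 23.7834792
  phi_hat_1 = [gamma(1) gamma(0) - gamma(1) gamma(2)] / det = [(-0.7173)(4.9293) - (-0.7173)(-2.8629)] / 23.7834792 = -5.58934506 / 23.7834792 = -0.235
  phi_hat_2 = [gamma(0) gamma(2) - gamma(1)^2] / det = [(4.9293)(-2.8629) - (-0.7173)^2] / 23.7834792 = -14.62661226 / 23.7834792 = -0.615
So phi_hat = [-0.2350, -0.6150].
Therefore phi_hat_1 = -0.2350.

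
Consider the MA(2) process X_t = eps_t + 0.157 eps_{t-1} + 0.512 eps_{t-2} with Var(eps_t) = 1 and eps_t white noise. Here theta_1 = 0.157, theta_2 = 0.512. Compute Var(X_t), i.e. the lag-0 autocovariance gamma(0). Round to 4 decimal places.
\gamma(0) = 1.2868

For an MA(q) process X_t = eps_t + sum_i theta_i eps_{t-i} with
Var(eps_t) = sigma^2, the variance is
  gamma(0) = sigma^2 * (1 + sum_i theta_i^2).
  sum_i theta_i^2 = (0.157)^2 + (0.512)^2 = 0.024649 + 0.262144 = 0.286793.
  gamma(0) = 1 * (1 + 0.286793) = 1 * 1.286793 = 1.286793, which rounds to 1.2868.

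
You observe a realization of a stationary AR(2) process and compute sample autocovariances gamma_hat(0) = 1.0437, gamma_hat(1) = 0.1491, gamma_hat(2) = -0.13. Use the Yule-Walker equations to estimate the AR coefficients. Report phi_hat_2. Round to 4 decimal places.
\hat\phi_{2} = -0.1480

The Yule-Walker equations for an AR(p) process read, in matrix form,
  Gamma_p phi = r_p,   with   (Gamma_p)_{ij} = gamma(|i - j|),
                       (r_p)_i = gamma(i),   i,j = 1..p.
Substitute the sample gammas (Toeplitz matrix and right-hand side of size 2):
  Gamma_p = [[1.0437, 0.1491], [0.1491, 1.0437]]
  r_p     = [0.1491, -0.13]
Written out:
  1.0437 phi_1 + 0.1491 phi_2 = 0.1491
  0.1491 phi_1 + 1.0437 phi_2 = -0.13
Solve by Cramer's rule:
  det = gamma(0)^2 - gamma(1)^2 = (1.0437)^2 - (0.1491)^2 = 1.08930969 - 0.02223081 = 1.06707888
  phi_hat_1 = [gamma(1) gamma(0) - gamma(1) gamma(2)] / det = [(0.1491)(1.0437) - (0.1491)(-0.13)] / 1.06707888 = 0.17499867 / 1.06707888 = 0.164
  phi_hat_2 = [gamma(0) gamma(2) - gamma(1)^2] / det = [(1.0437)(-0.13) - (0.1491)^2] / 1.06707888 = -0.15791181 / 1.06707888 = -0.148
So phi_hat = [0.1640, -0.1480].
Therefore phi_hat_2 = -0.1480.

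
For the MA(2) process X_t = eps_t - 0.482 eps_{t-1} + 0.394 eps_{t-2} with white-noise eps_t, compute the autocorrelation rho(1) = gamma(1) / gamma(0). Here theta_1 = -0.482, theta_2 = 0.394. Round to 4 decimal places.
\rho(1) = -0.4842

For an MA(q) process with theta_0 = 1, the autocovariance is
  gamma(k) = sigma^2 * sum_{i=0..q-k} theta_i * theta_{i+k},
and rho(k) = gamma(k) / gamma(0). Sigma^2 cancels.
  numerator   = (1)*(-0.482) + (-0.482)*(0.394) = -0.671908.
  denominator = (1)^2 + (-0.482)^2 + (0.394)^2 = 1.38756.
  rho(1) = -0.671908 / 1.38756 = -0.4842.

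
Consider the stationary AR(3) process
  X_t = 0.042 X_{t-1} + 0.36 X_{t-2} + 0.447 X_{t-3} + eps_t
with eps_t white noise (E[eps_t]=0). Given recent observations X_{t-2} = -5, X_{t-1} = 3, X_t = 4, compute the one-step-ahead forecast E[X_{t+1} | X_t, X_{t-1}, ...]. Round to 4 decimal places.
E[X_{t+1} \mid \mathcal F_t] = -0.9870

For an AR(p) model X_t = c + sum_i phi_i X_{t-i} + eps_t, the
one-step-ahead conditional mean is
  E[X_{t+1} | X_t, ...] = c + sum_i phi_i X_{t+1-i}.
Substitute known values:
  E[X_{t+1} | ...] = (0.042) * (4) + (0.36) * (3) + (0.447) * (-5)
                   = -0.9870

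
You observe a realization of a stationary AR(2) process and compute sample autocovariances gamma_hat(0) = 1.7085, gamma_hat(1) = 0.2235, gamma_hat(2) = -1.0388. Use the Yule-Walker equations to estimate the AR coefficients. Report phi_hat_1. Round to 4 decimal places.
\hat\phi_{1} = 0.2140

The Yule-Walker equations for an AR(p) process read, in matrix form,
  Gamma_p phi = r_p,   with   (Gamma_p)_{ij} = gamma(|i - j|),
                       (r_p)_i = gamma(i),   i,j = 1..p.
Substitute the sample gammas (Toeplitz matrix and right-hand side of size 2):
  Gamma_p = [[1.7085, 0.2235], [0.2235, 1.7085]]
  r_p     = [0.2235, -1.0388]
Written out:
  1.7085 phi_1 + 0.2235 phi_2 = 0.2235
  0.2235 phi_1 + 1.7085 phi_2 = -1.0388
Solve by Cramer's rule:
  det = gamma(0)^2 - gamma(1)^2 = (1.7085)^2 - (0.2235)^2 = 2.91897225 - 0.04995225 = 2.86902
  phi_hat_1 = [gamma(1) gamma(0) - gamma(1) gamma(2)] / det = [(0.2235)(1.7085) - (0.2235)(-1.0388)] / 2.86902 = 0.61402155 / 2.86902 = 0.214
  phi_hat_2 = [gamma(0) gamma(2) - gamma(1)^2] / det = [(1.7085)(-1.0388) - (0.2235)^2] / 2.86902 = -1.82474205 / 2.86902 = -0.636
So phi_hat = [0.2140, -0.6360].
Therefore phi_hat_1 = 0.2140.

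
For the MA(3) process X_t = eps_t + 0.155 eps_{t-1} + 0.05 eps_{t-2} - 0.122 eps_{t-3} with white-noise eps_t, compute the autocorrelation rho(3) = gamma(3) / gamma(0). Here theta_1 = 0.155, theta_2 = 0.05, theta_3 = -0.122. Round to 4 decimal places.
\rho(3) = -0.1171

For an MA(q) process with theta_0 = 1, the autocovariance is
  gamma(k) = sigma^2 * sum_{i=0..q-k} theta_i * theta_{i+k},
and rho(k) = gamma(k) / gamma(0). Sigma^2 cancels.
  numerator   = (1)*(-0.122) = -0.122.
  denominator = (1)^2 + (0.155)^2 + (0.05)^2 + (-0.122)^2 = 1.041409.
  rho(3) = -0.122 / 1.041409 = -0.1171.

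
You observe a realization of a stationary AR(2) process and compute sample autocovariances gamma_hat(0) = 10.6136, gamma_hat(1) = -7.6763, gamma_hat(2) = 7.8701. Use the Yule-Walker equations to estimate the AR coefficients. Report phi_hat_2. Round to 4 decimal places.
\hat\phi_{2} = 0.4580

The Yule-Walker equations for an AR(p) process read, in matrix form,
  Gamma_p phi = r_p,   with   (Gamma_p)_{ij} = gamma(|i - j|),
                       (r_p)_i = gamma(i),   i,j = 1..p.
Substitute the sample gammas (Toeplitz matrix and right-hand side of size 2):
  Gamma_p = [[10.6136, -7.6763], [-7.6763, 10.6136]]
  r_p     = [-7.6763, 7.8701]
Written out:
  10.6136 phi_1 - 7.6763 phi_2 = -7.6763
  -7.6763 phi_1 + 10.6136 phi_2 = 7.8701
Solve by Cramer's rule:
  det = gamma(0)^2 - gamma(1)^2 = (10.6136)^2 - (-7.6763)^2 = 112.64850496 - 58.92558169 = 53.72292327
  phi_hat_1 = [gamma(1) gamma(0) - gamma(1) gamma(2)] / det = [(-7.6763)(10.6136) - (-7.6763)(7.8701)] / 53.72292327 = -21.05992905 / 53.72292327 = -0.392
  phi_hat_2 = [gamma(0) gamma(2) - gamma(1)^2] / det = [(10.6136)(7.8701) - (-7.6763)^2] / 53.72292327 = 24.60451167 / 53.72292327 = 0.458
So phi_hat = [-0.3920, 0.4580].
Therefore phi_hat_2 = 0.4580.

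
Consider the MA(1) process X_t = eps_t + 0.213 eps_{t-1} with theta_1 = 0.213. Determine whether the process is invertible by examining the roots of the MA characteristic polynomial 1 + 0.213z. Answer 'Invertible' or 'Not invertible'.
\text{Invertible}

The MA(q) characteristic polynomial is P(z) = 1 + 0.213z.
Invertibility requires all roots to lie outside the unit circle, i.e. |z| > 1 for every root.
This is linear in z: 1 + (0.213) z = 0  =>  z = -1/(0.213) = -4.694836,  |z| = 4.694836.
Moduli of all roots: 4.6948.
All moduli strictly greater than 1? Yes.
Verdict: Invertible.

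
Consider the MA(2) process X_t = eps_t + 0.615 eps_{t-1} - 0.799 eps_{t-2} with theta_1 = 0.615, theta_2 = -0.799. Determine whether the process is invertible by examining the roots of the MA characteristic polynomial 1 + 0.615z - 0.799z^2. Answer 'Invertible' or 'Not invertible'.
\text{Not invertible}

The MA(q) characteristic polynomial is P(z) = 1 + 0.615z - 0.799z^2.
Invertibility requires all roots to lie outside the unit circle, i.e. |z| > 1 for every root.
Set 1 + (0.615) z + (-0.799) z^2 = 0, i.e. a z^2 + b z + c = 0 with a = -0.799, b = 0.615, c = 1.
Discriminant D = b^2 - 4ac = (0.615)^2 - 4*(-0.799)*1 = 0.378225 - (-3.196) = 3.574225.
D >= 0, so the roots are real: z = (-b +/- sqrt(D)) / (2a) = (-0.615 +/- 1.890562) / (-1.598).
  z_1 = (-0.615 + 1.890562) / (-1.598) = -0.7982,   |z_1| = 0.7982.
  z_2 = (-0.615 - 1.890562) / (-1.598) = 1.5679,   |z_2| = 1.5679.
Moduli of all roots: 0.7982, 1.5679.
All moduli strictly greater than 1? No.
Verdict: Not invertible.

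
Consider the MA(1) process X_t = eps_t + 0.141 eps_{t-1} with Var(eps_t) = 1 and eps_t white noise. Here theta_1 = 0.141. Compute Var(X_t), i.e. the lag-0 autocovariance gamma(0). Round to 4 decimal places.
\gamma(0) = 1.0199

For an MA(q) process X_t = eps_t + sum_i theta_i eps_{t-i} with
Var(eps_t) = sigma^2, the variance is
  gamma(0) = sigma^2 * (1 + sum_i theta_i^2).
  sum_i theta_i^2 = (0.141)^2 = 0.019881.
  gamma(0) = 1 * (1 + 0.019881) = 1 * 1.019881 = 1.019881, which rounds to 1.0199.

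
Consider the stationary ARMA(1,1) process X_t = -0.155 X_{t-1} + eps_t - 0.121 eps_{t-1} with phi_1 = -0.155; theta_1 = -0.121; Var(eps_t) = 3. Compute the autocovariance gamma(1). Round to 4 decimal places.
\gamma(1) = -0.8643

Multiply the model equation by X_{t-k} and take expectations. With theta_0 = psi_0 = 1 and psi_j the MA(infinity) weights, this gives
  gamma(k) - sum_i phi_i gamma(k-i) = c_k,
  c_k = sigma^2 * sum_{j=k..q} theta_j psi_{j-k}   (c_k = 0 for k > q),
using gamma(-m) = gamma(m).
psi-weights needed (psi_j = theta_j + sum_i phi_i psi_{j-i}):
  psi_1 = theta_1 + phi_1 = -0.121 + (-0.155) = -0.276
Right-hand sides:
  c_0 = sigma^2 (1 + theta_1 psi_1) = 3 * (1 + (-0.121)(-0.276)) = 3 * 1.033396 = 3.100188
  c_1 = sigma^2 theta_1 = 3 * (-0.121) = -0.363
  c_2 = 0
Equations for k = 0 and k = 1 (AR order 1):
  gamma(0) = phi_1 gamma(1) + c_0
  gamma(1) = phi_1 gamma(0) + c_1
Substituting the second into the first: gamma(0) (1 - phi_1^2) = c_0 + phi_1 c_1, so
  gamma(0) = (c_0 + phi_1 c_1) / (1 - phi_1^2) = (3.100188 + (-0.155)(-0.363)) / (1 - (-0.155)^2) = 3.156453 / 0.975975 = 3.234154.
  gamma(1) = phi_1 gamma(0) + c_1 = (-0.155)(3.234154) + (-0.363) = -0.864294.
Therefore gamma(1) = -0.8643 (to 4 decimal places).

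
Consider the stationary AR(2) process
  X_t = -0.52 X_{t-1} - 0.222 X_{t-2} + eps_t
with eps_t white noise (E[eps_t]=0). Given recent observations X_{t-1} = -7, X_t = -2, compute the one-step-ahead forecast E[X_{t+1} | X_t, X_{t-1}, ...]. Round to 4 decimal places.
E[X_{t+1} \mid \mathcal F_t] = 2.5940

For an AR(p) model X_t = c + sum_i phi_i X_{t-i} + eps_t, the
one-step-ahead conditional mean is
  E[X_{t+1} | X_t, ...] = c + sum_i phi_i X_{t+1-i}.
Substitute known values:
  E[X_{t+1} | ...] = (-0.52) * (-2) + (-0.222) * (-7)
                   = 2.5940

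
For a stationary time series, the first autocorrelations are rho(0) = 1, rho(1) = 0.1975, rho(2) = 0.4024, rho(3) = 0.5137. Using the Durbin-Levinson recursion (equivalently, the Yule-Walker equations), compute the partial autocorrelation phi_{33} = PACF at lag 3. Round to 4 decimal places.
\phi_{33} = 0.4731

The PACF at lag k is phi_{kk}, the last component of the solution
to the Yule-Walker system G_k phi = r_k where
  (G_k)_{ij} = rho(|i - j|), (r_k)_i = rho(i), i,j = 1..k.
Equivalently, Durbin-Levinson gives phi_{kk} iteratively:
  phi_{11} = rho(1)
  phi_{kk} = [rho(k) - sum_{j=1..k-1} phi_{k-1,j} rho(k-j)]
            / [1 - sum_{j=1..k-1} phi_{k-1,j} rho(j)],
  phi_{k,j} = phi_{k-1,j} - phi_{kk} phi_{k-1,k-j},  j = 1..k-1.
Step k = 1:
  phi_11 = rho(1) = 0.1975.
Step k = 2:
  phi_22 = [rho(2) - phi_11 rho(1)] / [1 - phi_11 rho(1)] = [0.4024 - (0.1975)(0.1975)] / [1 - (0.1975)(0.1975)]
         = 0.36339375 / 0.96099375 = 0.378144.
  Update: phi_21 = phi_11 - phi_22 phi_11 = 0.1975 - (0.378144)(0.1975) = 0.122817.
Step k = 3:
  phi_33 = [rho(3) - phi_21 rho(2) - phi_22 rho(1)] / [1 - phi_21 rho(1) - phi_22 rho(2)]
    numerator   = 0.5137 - (0.122817)(0.4024) - (0.378144)(0.1975) = 0.38959521
    denominator = 1 - (0.122817)(0.1975) - (0.378144)(0.4024) = 0.82357869
  phi_33 = 0.38959521 / 0.82357869 = 0.4731.
Therefore phi_{33} = 0.4731.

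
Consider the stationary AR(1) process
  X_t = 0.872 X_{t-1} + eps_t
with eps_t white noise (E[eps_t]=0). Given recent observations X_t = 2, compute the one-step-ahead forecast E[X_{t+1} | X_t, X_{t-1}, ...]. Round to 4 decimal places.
E[X_{t+1} \mid \mathcal F_t] = 1.7440

For an AR(p) model X_t = c + sum_i phi_i X_{t-i} + eps_t, the
one-step-ahead conditional mean is
  E[X_{t+1} | X_t, ...] = c + sum_i phi_i X_{t+1-i}.
Substitute known values:
  E[X_{t+1} | ...] = (0.872) * (2)
                   = 1.7440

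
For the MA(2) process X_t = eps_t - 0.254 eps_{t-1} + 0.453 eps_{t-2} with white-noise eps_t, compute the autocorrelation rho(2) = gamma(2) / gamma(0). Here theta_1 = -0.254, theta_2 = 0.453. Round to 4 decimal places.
\rho(2) = 0.3568

For an MA(q) process with theta_0 = 1, the autocovariance is
  gamma(k) = sigma^2 * sum_{i=0..q-k} theta_i * theta_{i+k},
and rho(k) = gamma(k) / gamma(0). Sigma^2 cancels.
  numerator   = (1)*(0.453) = 0.453.
  denominator = (1)^2 + (-0.254)^2 + (0.453)^2 = 1.269725.
  rho(2) = 0.453 / 1.269725 = 0.3568.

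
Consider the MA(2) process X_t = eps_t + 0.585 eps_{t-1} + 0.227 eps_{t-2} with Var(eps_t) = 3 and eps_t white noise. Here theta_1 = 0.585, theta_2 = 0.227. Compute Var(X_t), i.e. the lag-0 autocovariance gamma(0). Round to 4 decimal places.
\gamma(0) = 4.1813

For an MA(q) process X_t = eps_t + sum_i theta_i eps_{t-i} with
Var(eps_t) = sigma^2, the variance is
  gamma(0) = sigma^2 * (1 + sum_i theta_i^2).
  sum_i theta_i^2 = (0.585)^2 + (0.227)^2 = 0.342225 + 0.051529 = 0.393754.
  gamma(0) = 3 * (1 + 0.393754) = 3 * 1.393754 = 4.181262, which rounds to 4.1813.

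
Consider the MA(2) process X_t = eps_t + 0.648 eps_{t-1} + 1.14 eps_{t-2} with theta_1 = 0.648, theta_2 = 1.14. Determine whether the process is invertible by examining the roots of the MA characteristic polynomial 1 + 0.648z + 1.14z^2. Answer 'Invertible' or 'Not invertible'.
\text{Not invertible}

The MA(q) characteristic polynomial is P(z) = 1 + 0.648z + 1.14z^2.
Invertibility requires all roots to lie outside the unit circle, i.e. |z| > 1 for every root.
Set 1 + (0.648) z + (1.14) z^2 = 0, i.e. a z^2 + b z + c = 0 with a = 1.14, b = 0.648, c = 1.
Discriminant D = b^2 - 4ac = (0.648)^2 - 4*(1.14)*1 = 0.419904 - (4.56) = -4.140096.
D < 0, so the roots are the complex-conjugate pair z = (-b +/- i sqrt(-D)) / (2a) = -0.2842 +/- 0.8924i.
For a conjugate pair |z|^2 = z * conj(z) = (product of roots) = c/a = 1/(1.14) = 0.877193, so |z| = sqrt(0.877193) = 0.9366 for both roots.
Moduli of all roots: 0.9366, 0.9366.
All moduli strictly greater than 1? No.
Verdict: Not invertible.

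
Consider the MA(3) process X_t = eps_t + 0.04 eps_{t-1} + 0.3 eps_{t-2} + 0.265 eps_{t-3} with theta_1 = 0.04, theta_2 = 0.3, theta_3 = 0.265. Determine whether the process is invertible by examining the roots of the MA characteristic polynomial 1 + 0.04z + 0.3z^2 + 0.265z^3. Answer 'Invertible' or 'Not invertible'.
\text{Invertible}

The MA(q) characteristic polynomial is P(z) = 1 + 0.04z + 0.3z^2 + 0.265z^3.
Invertibility requires all roots to lie outside the unit circle, i.e. |z| > 1 for every root.
Degree 3: look for a simple real root z0 first, then factor out (1 - z/z0) and solve the remaining quadratic.
Testing z0 = -2: P(-2) = 1 + (0.04)(-2) + (0.3)(-2)^2 + (0.265)(-2)^3
  = 1 + (-0.08) + (1.2) + (-2.12) = 0.  So z_0 = -2 is a root, |z_0| = 2.
Divide out the factor (1 + 0.5 z) = (1 - z/z0) (since 1/z0 = -0.5):
  P(z) = (1 + 0.5 z)(1 + (-0.46) z + (0.53) z^2)
  [check: z-coef -0.46 - (-0.5) = 0.04; z^2-coef 0.53 - (-0.5)(-0.46) = 0.3; z^3-coef -(-0.5)(0.53) = 0.265.]
Remaining roots from the quadratic factor 1 + (-0.46) z + (0.53) z^2:
  Set 1 + (-0.46) z + (0.53) z^2 = 0, i.e. a z^2 + b z + c = 0 with a = 0.53, b = -0.46, c = 1.
  Discriminant D = b^2 - 4ac = (-0.46)^2 - 4*(0.53)*1 = 0.2116 - (2.12) = -1.9084.
  D < 0, so the roots are the complex-conjugate pair z = (-b +/- i sqrt(-D)) / (2a) = 0.434 +/- 1.3033i.
  For a conjugate pair |z|^2 = z * conj(z) = (product of roots) = c/a = 1/(0.53) = 1.886792, so |z| = sqrt(1.886792) = 1.3736 for both roots.
Moduli of all roots: 2.0000, 1.3736, 1.3736.
All moduli strictly greater than 1? Yes.
Verdict: Invertible.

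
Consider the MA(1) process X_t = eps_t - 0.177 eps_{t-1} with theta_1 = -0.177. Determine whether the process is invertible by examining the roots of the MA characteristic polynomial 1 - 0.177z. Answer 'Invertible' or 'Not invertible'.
\text{Invertible}

The MA(q) characteristic polynomial is P(z) = 1 - 0.177z.
Invertibility requires all roots to lie outside the unit circle, i.e. |z| > 1 for every root.
This is linear in z: 1 + (-0.177) z = 0  =>  z = -1/(-0.177) = 5.649718,  |z| = 5.649718.
Moduli of all roots: 5.6497.
All moduli strictly greater than 1? Yes.
Verdict: Invertible.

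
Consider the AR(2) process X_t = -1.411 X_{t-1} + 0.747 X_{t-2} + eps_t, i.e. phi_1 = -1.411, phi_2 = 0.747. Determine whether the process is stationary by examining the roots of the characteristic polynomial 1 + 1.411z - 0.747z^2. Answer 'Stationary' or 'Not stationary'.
\text{Not stationary}

The AR(p) characteristic polynomial is P(z) = 1 + 1.411z - 0.747z^2.
Stationarity requires all roots to lie outside the unit circle, i.e. |z| > 1 for every root.
Set 1 + (1.411) z + (-0.747) z^2 = 0, i.e. a z^2 + b z + c = 0 with a = -0.747, b = 1.411, c = 1.
Discriminant D = b^2 - 4ac = (1.411)^2 - 4*(-0.747)*1 = 1.990921 - (-2.988) = 4.978921.
D >= 0, so the roots are real: z = (-b +/- sqrt(D)) / (2a) = (-1.411 +/- 2.23135) / (-1.494).
  z_1 = (-1.411 + 2.23135) / (-1.494) = -0.5491,   |z_1| = 0.5491.
  z_2 = (-1.411 - 2.23135) / (-1.494) = 2.438,   |z_2| = 2.438.
Moduli of all roots: 0.5491, 2.4380.
All moduli strictly greater than 1? No.
Verdict: Not stationary.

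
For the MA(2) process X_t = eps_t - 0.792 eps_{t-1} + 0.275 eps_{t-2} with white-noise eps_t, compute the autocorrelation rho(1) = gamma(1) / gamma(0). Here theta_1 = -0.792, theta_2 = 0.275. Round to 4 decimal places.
\rho(1) = -0.5930

For an MA(q) process with theta_0 = 1, the autocovariance is
  gamma(k) = sigma^2 * sum_{i=0..q-k} theta_i * theta_{i+k},
and rho(k) = gamma(k) / gamma(0). Sigma^2 cancels.
  numerator   = (1)*(-0.792) + (-0.792)*(0.275) = -1.0098.
  denominator = (1)^2 + (-0.792)^2 + (0.275)^2 = 1.702889.
  rho(1) = -1.0098 / 1.702889 = -0.5930.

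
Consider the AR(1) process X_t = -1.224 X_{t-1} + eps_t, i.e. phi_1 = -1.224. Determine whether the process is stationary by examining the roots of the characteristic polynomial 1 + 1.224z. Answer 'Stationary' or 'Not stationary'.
\text{Not stationary}

The AR(p) characteristic polynomial is P(z) = 1 + 1.224z.
Stationarity requires all roots to lie outside the unit circle, i.e. |z| > 1 for every root.
This is linear in z: 1 + (1.224) z = 0  =>  z = -1/(1.224) = -0.816993,  |z| = 0.816993.
Moduli of all roots: 0.8170.
All moduli strictly greater than 1? No.
Verdict: Not stationary.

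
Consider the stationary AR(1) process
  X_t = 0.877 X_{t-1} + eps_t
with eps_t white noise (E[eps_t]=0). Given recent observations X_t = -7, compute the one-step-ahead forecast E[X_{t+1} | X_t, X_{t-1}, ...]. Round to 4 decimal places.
E[X_{t+1} \mid \mathcal F_t] = -6.1390

For an AR(p) model X_t = c + sum_i phi_i X_{t-i} + eps_t, the
one-step-ahead conditional mean is
  E[X_{t+1} | X_t, ...] = c + sum_i phi_i X_{t+1-i}.
Substitute known values:
  E[X_{t+1} | ...] = (0.877) * (-7)
                   = -6.1390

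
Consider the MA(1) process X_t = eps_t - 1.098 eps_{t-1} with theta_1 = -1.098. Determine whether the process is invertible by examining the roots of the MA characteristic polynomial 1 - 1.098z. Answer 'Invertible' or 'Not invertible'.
\text{Not invertible}

The MA(q) characteristic polynomial is P(z) = 1 - 1.098z.
Invertibility requires all roots to lie outside the unit circle, i.e. |z| > 1 for every root.
This is linear in z: 1 + (-1.098) z = 0  =>  z = -1/(-1.098) = 0.910747,  |z| = 0.910747.
Moduli of all roots: 0.9107.
All moduli strictly greater than 1? No.
Verdict: Not invertible.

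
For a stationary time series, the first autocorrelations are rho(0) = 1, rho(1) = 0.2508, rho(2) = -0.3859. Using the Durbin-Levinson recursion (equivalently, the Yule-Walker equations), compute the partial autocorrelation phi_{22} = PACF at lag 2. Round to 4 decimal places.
\phi_{22} = -0.4789

The PACF at lag k is phi_{kk}, the last component of the solution
to the Yule-Walker system G_k phi = r_k where
  (G_k)_{ij} = rho(|i - j|), (r_k)_i = rho(i), i,j = 1..k.
Equivalently, Durbin-Levinson gives phi_{kk} iteratively:
  phi_{11} = rho(1)
  phi_{kk} = [rho(k) - sum_{j=1..k-1} phi_{k-1,j} rho(k-j)]
            / [1 - sum_{j=1..k-1} phi_{k-1,j} rho(j)],
  phi_{k,j} = phi_{k-1,j} - phi_{kk} phi_{k-1,k-j},  j = 1..k-1.
Step k = 1:
  phi_11 = rho(1) = 0.2508.
Step k = 2:
  phi_22 = [rho(2) - phi_11 rho(1)] / [1 - phi_11 rho(1)] = [-0.3859 - (0.2508)(0.2508)] / [1 - (0.2508)(0.2508)]
         = -0.44880064 / 0.93709936 = -0.4789.
Therefore phi_{22} = -0.4789.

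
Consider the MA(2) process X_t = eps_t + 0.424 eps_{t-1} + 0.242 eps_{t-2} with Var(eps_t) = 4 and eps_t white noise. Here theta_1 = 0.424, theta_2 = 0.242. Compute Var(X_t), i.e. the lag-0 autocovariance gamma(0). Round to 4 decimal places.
\gamma(0) = 4.9534

For an MA(q) process X_t = eps_t + sum_i theta_i eps_{t-i} with
Var(eps_t) = sigma^2, the variance is
  gamma(0) = sigma^2 * (1 + sum_i theta_i^2).
  sum_i theta_i^2 = (0.424)^2 + (0.242)^2 = 0.179776 + 0.058564 = 0.23834.
  gamma(0) = 4 * (1 + 0.23834) = 4 * 1.23834 = 4.95336, which rounds to 4.9534.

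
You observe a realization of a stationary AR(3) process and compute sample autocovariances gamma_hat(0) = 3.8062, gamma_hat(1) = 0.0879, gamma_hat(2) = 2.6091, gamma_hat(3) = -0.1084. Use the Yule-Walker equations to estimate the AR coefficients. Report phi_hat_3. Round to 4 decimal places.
\hat\phi_{3} = -0.0930

The Yule-Walker equations for an AR(p) process read, in matrix form,
  Gamma_p phi = r_p,   with   (Gamma_p)_{ij} = gamma(|i - j|),
                       (r_p)_i = gamma(i),   i,j = 1..p.
Substitute the sample gammas (Toeplitz matrix and right-hand side of size 3):
  Gamma_p = [[3.8062, 0.0879, 2.6091], [0.0879, 3.8062, 0.0879], [2.6091, 0.0879, 3.8062]]
  r_p     = [0.0879, 2.6091, -0.1084]
Written out (R1..R3):
  (R1) 3.8062 phi_1 + 0.0879 phi_2 + 2.6091 phi_3 = 0.0879
  (R2) 0.0879 phi_1 + 3.8062 phi_2 + 0.0879 phi_3 = 2.6091
  (R3) 2.6091 phi_1 + 0.0879 phi_2 + 3.8062 phi_3 = -0.1084
Gaussian elimination:
  R2 <- R2 - (0.0879/3.8062) R1 = R2 - (0.023094) R1:  3.80417 phi_2 + 0.027646 phi_3 = 2.60707
  R3 <- R3 - (2.6091/3.8062) R1 = R3 - (0.685487) R1:  0.027646 phi_2 + 2.017696 phi_3 = -0.168654
  R3 <- R3 - (0.027646/3.80417) R2 = R3 - (0.007267) R2:  2.017495 phi_3 = -0.1876
Back-substitution:
  phi_hat_3 = -0.1876 / 2.017495 = -0.092987
  phi_hat_2 = (2.60707 - (0.027646)(-0.092987)) / 3.80417 = 0.685995
  phi_hat_1 = (0.0879 - (0.0879)(0.685995) - (2.6091)(-0.092987)) / 3.8062 = 0.070993
So phi_hat = [0.0710, 0.6860, -0.0930].
Therefore phi_hat_3 = -0.0930.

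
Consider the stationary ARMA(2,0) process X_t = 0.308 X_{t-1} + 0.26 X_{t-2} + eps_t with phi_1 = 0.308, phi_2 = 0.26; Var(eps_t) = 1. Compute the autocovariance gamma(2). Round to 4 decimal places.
\gamma(2) = 0.5036

Multiply the model equation by X_{t-k} and take expectations. With theta_0 = psi_0 = 1 and psi_j the MA(infinity) weights, this gives
  gamma(k) - sum_i phi_i gamma(k-i) = c_k,
  c_k = sigma^2 * sum_{j=k..q} theta_j psi_{j-k}   (c_k = 0 for k > q),
using gamma(-m) = gamma(m).
Pure AR (q = 0): c_0 = sigma^2 = 1, c_k = 0 for k >= 1.
Equations for k = 0, 1, 2 (AR order 2, c_2 = 0):
  (E0) gamma(0) = phi_1 gamma(1) + phi_2 gamma(2) + c_0
  (E1) gamma(1) = phi_1 gamma(0) + phi_2 gamma(1) + c_1
  (E2) gamma(2) = phi_1 gamma(1) + phi_2 gamma(0)
From (E1): gamma(1) = A gamma(0) + B with
  A = phi_1 / (1 - phi_2) = 0.308 / 0.74 = 0.416216,   B = c_1 / (1 - phi_2) = 0 / 0.74 = 0.
Insert (E2) into (E0): gamma(0) (1 - phi_2^2) = phi_1 (1 + phi_2) gamma(1) + c_0.
  phi_1 (1 + phi_2) = (0.308)(1.26) = 0.38808,   1 - phi_2^2 = 0.9324.
Replace gamma(1) by A gamma(0) + B and collect gamma(0):
  gamma(0) [0.9324 - (0.38808)(0.416216)] = c_0 = 1
  gamma(0) * 0.770875 = 1
  gamma(0) = 1 / 0.770875 = 1.297227.
  gamma(1) = A gamma(0) = (0.416216)(1.297227) = 0.539927.
  gamma(2) = phi_1 gamma(1) + phi_2 gamma(0) = (0.308)(0.539927) + (0.26)(1.297227) = 0.503577.
Therefore gamma(2) = 0.5036 (to 4 decimal places).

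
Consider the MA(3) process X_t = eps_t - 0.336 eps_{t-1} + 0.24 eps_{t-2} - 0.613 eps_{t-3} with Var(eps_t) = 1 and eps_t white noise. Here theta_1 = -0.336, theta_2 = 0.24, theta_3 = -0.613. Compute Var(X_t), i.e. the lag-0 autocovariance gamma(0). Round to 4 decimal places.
\gamma(0) = 1.5463

For an MA(q) process X_t = eps_t + sum_i theta_i eps_{t-i} with
Var(eps_t) = sigma^2, the variance is
  gamma(0) = sigma^2 * (1 + sum_i theta_i^2).
  sum_i theta_i^2 = (-0.336)^2 + (0.24)^2 + (-0.613)^2 = 0.112896 + 0.0576 + 0.375769 = 0.546265.
  gamma(0) = 1 * (1 + 0.546265) = 1 * 1.546265 = 1.546265, which rounds to 1.5463.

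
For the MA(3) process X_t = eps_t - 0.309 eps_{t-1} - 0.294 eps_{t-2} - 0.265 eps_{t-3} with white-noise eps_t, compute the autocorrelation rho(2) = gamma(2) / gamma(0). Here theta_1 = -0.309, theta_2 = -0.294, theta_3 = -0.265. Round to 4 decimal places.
\rho(2) = -0.1694

For an MA(q) process with theta_0 = 1, the autocovariance is
  gamma(k) = sigma^2 * sum_{i=0..q-k} theta_i * theta_{i+k},
and rho(k) = gamma(k) / gamma(0). Sigma^2 cancels.
  numerator   = (1)*(-0.294) + (-0.309)*(-0.265) = -0.212115.
  denominator = (1)^2 + (-0.309)^2 + (-0.294)^2 + (-0.265)^2 = 1.252142.
  rho(2) = -0.212115 / 1.252142 = -0.1694.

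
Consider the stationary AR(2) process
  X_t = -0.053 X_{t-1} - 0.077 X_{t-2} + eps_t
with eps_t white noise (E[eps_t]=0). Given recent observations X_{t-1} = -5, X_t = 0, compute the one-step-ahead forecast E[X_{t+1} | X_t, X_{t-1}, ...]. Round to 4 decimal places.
E[X_{t+1} \mid \mathcal F_t] = 0.3850

For an AR(p) model X_t = c + sum_i phi_i X_{t-i} + eps_t, the
one-step-ahead conditional mean is
  E[X_{t+1} | X_t, ...] = c + sum_i phi_i X_{t+1-i}.
Substitute known values:
  E[X_{t+1} | ...] = (-0.053) * (0) + (-0.077) * (-5)
                   = 0.3850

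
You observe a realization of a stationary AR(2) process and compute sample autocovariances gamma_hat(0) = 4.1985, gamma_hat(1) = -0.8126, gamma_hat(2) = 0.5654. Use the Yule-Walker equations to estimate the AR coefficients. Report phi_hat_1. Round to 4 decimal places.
\hat\phi_{1} = -0.1740

The Yule-Walker equations for an AR(p) process read, in matrix form,
  Gamma_p phi = r_p,   with   (Gamma_p)_{ij} = gamma(|i - j|),
                       (r_p)_i = gamma(i),   i,j = 1..p.
Substitute the sample gammas (Toeplitz matrix and right-hand side of size 2):
  Gamma_p = [[4.1985, -0.8126], [-0.8126, 4.1985]]
  r_p     = [-0.8126, 0.5654]
Written out:
  4.1985 phi_1 - 0.8126 phi_2 = -0.8126
  -0.8126 phi_1 + 4.1985 phi_2 = 0.5654
Solve by Cramer's rule:
  det = gamma(0)^2 - gamma(1)^2 = (4.1985)^2 - (-0.8126)^2 = 17.62740225 - 0.66031876 = 16.96708349
  phi_hat_1 = [gamma(1) gamma(0) - gamma(1) gamma(2)] / det = [(-0.8126)(4.1985) - (-0.8126)(0.5654)] / 16.96708349 = -2.95225706 / 16.96708349 = -0.174
  phi_hat_2 = [gamma(0) gamma(2) - gamma(1)^2] / det = [(4.1985)(0.5654) - (-0.8126)^2] / 16.96708349 = 1.71351314 / 16.96708349 = 0.101
So phi_hat = [-0.1740, 0.1010].
Therefore phi_hat_1 = -0.1740.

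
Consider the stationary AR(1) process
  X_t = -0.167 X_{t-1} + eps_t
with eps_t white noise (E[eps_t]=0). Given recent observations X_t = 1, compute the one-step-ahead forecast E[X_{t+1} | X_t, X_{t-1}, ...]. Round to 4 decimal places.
E[X_{t+1} \mid \mathcal F_t] = -0.1670

For an AR(p) model X_t = c + sum_i phi_i X_{t-i} + eps_t, the
one-step-ahead conditional mean is
  E[X_{t+1} | X_t, ...] = c + sum_i phi_i X_{t+1-i}.
Substitute known values:
  E[X_{t+1} | ...] = (-0.167) * (1)
                   = -0.1670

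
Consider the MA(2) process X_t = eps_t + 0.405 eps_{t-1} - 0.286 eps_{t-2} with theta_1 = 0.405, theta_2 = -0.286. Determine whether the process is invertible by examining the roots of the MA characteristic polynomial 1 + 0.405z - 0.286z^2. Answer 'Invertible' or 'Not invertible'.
\text{Invertible}

The MA(q) characteristic polynomial is P(z) = 1 + 0.405z - 0.286z^2.
Invertibility requires all roots to lie outside the unit circle, i.e. |z| > 1 for every root.
Set 1 + (0.405) z + (-0.286) z^2 = 0, i.e. a z^2 + b z + c = 0 with a = -0.286, b = 0.405, c = 1.
Discriminant D = b^2 - 4ac = (0.405)^2 - 4*(-0.286)*1 = 0.164025 - (-1.144) = 1.308025.
D >= 0, so the roots are real: z = (-b +/- sqrt(D)) / (2a) = (-0.405 +/- 1.143689) / (-0.572).
  z_1 = (-0.405 + 1.143689) / (-0.572) = -1.2914,   |z_1| = 1.2914.
  z_2 = (-0.405 - 1.143689) / (-0.572) = 2.7075,   |z_2| = 2.7075.
Moduli of all roots: 1.2914, 2.7075.
All moduli strictly greater than 1? Yes.
Verdict: Invertible.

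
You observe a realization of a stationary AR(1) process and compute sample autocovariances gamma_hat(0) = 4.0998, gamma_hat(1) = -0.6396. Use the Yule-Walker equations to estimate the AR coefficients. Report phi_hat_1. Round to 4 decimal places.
\hat\phi_{1} = -0.1560

The Yule-Walker equations for an AR(p) process read, in matrix form,
  Gamma_p phi = r_p,   with   (Gamma_p)_{ij} = gamma(|i - j|),
                       (r_p)_i = gamma(i),   i,j = 1..p.
Substitute the sample gammas (Toeplitz matrix and right-hand side of size 1):
  Gamma_p = [[4.0998]]
  r_p     = [-0.6396]
With p = 1 this is the single equation gamma(0) phi_1 = gamma(1):
  phi_hat_1 = gamma(1) / gamma(0) = -0.6396 / 4.0998 = -0.1560.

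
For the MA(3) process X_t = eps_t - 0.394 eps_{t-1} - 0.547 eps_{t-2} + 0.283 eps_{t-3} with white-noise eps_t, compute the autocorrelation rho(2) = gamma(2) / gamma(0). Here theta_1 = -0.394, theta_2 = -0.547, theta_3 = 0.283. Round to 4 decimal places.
\rho(2) = -0.4291

For an MA(q) process with theta_0 = 1, the autocovariance is
  gamma(k) = sigma^2 * sum_{i=0..q-k} theta_i * theta_{i+k},
and rho(k) = gamma(k) / gamma(0). Sigma^2 cancels.
  numerator   = (1)*(-0.547) + (-0.394)*(0.283) = -0.658502.
  denominator = (1)^2 + (-0.394)^2 + (-0.547)^2 + (0.283)^2 = 1.534534.
  rho(2) = -0.658502 / 1.534534 = -0.4291.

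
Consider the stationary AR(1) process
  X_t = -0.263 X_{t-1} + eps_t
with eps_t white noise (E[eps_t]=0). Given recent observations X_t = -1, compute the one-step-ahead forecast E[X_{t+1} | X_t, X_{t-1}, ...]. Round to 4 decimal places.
E[X_{t+1} \mid \mathcal F_t] = 0.2630

For an AR(p) model X_t = c + sum_i phi_i X_{t-i} + eps_t, the
one-step-ahead conditional mean is
  E[X_{t+1} | X_t, ...] = c + sum_i phi_i X_{t+1-i}.
Substitute known values:
  E[X_{t+1} | ...] = (-0.263) * (-1)
                   = 0.2630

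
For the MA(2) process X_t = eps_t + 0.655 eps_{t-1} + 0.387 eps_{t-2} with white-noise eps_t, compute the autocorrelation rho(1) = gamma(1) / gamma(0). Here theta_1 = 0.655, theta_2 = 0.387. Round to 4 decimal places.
\rho(1) = 0.5754

For an MA(q) process with theta_0 = 1, the autocovariance is
  gamma(k) = sigma^2 * sum_{i=0..q-k} theta_i * theta_{i+k},
and rho(k) = gamma(k) / gamma(0). Sigma^2 cancels.
  numerator   = (1)*(0.655) + (0.655)*(0.387) = 0.908485.
  denominator = (1)^2 + (0.655)^2 + (0.387)^2 = 1.578794.
  rho(1) = 0.908485 / 1.578794 = 0.5754.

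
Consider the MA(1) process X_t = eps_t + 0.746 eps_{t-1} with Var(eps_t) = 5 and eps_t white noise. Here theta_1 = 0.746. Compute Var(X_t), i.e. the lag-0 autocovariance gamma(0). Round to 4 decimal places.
\gamma(0) = 7.7826

For an MA(q) process X_t = eps_t + sum_i theta_i eps_{t-i} with
Var(eps_t) = sigma^2, the variance is
  gamma(0) = sigma^2 * (1 + sum_i theta_i^2).
  sum_i theta_i^2 = (0.746)^2 = 0.556516.
  gamma(0) = 5 * (1 + 0.556516) = 5 * 1.556516 = 7.78258, which rounds to 7.7826.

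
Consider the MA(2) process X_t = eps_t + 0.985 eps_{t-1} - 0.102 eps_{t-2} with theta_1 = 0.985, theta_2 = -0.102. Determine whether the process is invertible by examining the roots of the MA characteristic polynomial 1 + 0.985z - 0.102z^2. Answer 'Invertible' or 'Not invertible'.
\text{Not invertible}

The MA(q) characteristic polynomial is P(z) = 1 + 0.985z - 0.102z^2.
Invertibility requires all roots to lie outside the unit circle, i.e. |z| > 1 for every root.
Set 1 + (0.985) z + (-0.102) z^2 = 0, i.e. a z^2 + b z + c = 0 with a = -0.102, b = 0.985, c = 1.
Discriminant D = b^2 - 4ac = (0.985)^2 - 4*(-0.102)*1 = 0.970225 - (-0.408) = 1.378225.
D >= 0, so the roots are real: z = (-b +/- sqrt(D)) / (2a) = (-0.985 +/- 1.173978) / (-0.204).
  z_1 = (-0.985 + 1.173978) / (-0.204) = -0.9264,   |z_1| = 0.9264.
  z_2 = (-0.985 - 1.173978) / (-0.204) = 10.5832,   |z_2| = 10.5832.
Moduli of all roots: 0.9264, 10.5832.
All moduli strictly greater than 1? No.
Verdict: Not invertible.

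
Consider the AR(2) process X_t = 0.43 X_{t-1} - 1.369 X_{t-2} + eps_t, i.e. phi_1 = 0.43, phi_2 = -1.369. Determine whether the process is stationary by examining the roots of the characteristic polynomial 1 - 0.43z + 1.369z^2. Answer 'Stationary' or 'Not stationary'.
\text{Not stationary}

The AR(p) characteristic polynomial is P(z) = 1 - 0.43z + 1.369z^2.
Stationarity requires all roots to lie outside the unit circle, i.e. |z| > 1 for every root.
Set 1 + (-0.43) z + (1.369) z^2 = 0, i.e. a z^2 + b z + c = 0 with a = 1.369, b = -0.43, c = 1.
Discriminant D = b^2 - 4ac = (-0.43)^2 - 4*(1.369)*1 = 0.1849 - (5.476) = -5.2911.
D < 0, so the roots are the complex-conjugate pair z = (-b +/- i sqrt(-D)) / (2a) = 0.157 +/- 0.8401i.
For a conjugate pair |z|^2 = z * conj(z) = (product of roots) = c/a = 1/(1.369) = 0.73046, so |z| = sqrt(0.73046) = 0.8547 for both roots.
Moduli of all roots: 0.8547, 0.8547.
All moduli strictly greater than 1? No.
Verdict: Not stationary.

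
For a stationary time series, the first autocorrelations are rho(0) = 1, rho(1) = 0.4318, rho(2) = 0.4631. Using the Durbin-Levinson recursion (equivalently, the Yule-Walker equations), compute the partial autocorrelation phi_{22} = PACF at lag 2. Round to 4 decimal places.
\phi_{22} = 0.3401

The PACF at lag k is phi_{kk}, the last component of the solution
to the Yule-Walker system G_k phi = r_k where
  (G_k)_{ij} = rho(|i - j|), (r_k)_i = rho(i), i,j = 1..k.
Equivalently, Durbin-Levinson gives phi_{kk} iteratively:
  phi_{11} = rho(1)
  phi_{kk} = [rho(k) - sum_{j=1..k-1} phi_{k-1,j} rho(k-j)]
            / [1 - sum_{j=1..k-1} phi_{k-1,j} rho(j)],
  phi_{k,j} = phi_{k-1,j} - phi_{kk} phi_{k-1,k-j},  j = 1..k-1.
Step k = 1:
  phi_11 = rho(1) = 0.4318.
Step k = 2:
  phi_22 = [rho(2) - phi_11 rho(1)] / [1 - phi_11 rho(1)] = [0.4631 - (0.4318)(0.4318)] / [1 - (0.4318)(0.4318)]
         = 0.27664876 / 0.81354876 = 0.3401.
Therefore phi_{22} = 0.3401.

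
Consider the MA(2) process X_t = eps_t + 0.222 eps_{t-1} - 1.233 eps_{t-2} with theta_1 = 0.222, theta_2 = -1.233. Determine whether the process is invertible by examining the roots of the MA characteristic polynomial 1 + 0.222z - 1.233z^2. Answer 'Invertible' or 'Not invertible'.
\text{Not invertible}

The MA(q) characteristic polynomial is P(z) = 1 + 0.222z - 1.233z^2.
Invertibility requires all roots to lie outside the unit circle, i.e. |z| > 1 for every root.
Set 1 + (0.222) z + (-1.233) z^2 = 0, i.e. a z^2 + b z + c = 0 with a = -1.233, b = 0.222, c = 1.
Discriminant D = b^2 - 4ac = (0.222)^2 - 4*(-1.233)*1 = 0.049284 - (-4.932) = 4.981284.
D >= 0, so the roots are real: z = (-b +/- sqrt(D)) / (2a) = (-0.222 +/- 2.231879) / (-2.466).
  z_1 = (-0.222 + 2.231879) / (-2.466) = -0.815,   |z_1| = 0.815.
  z_2 = (-0.222 - 2.231879) / (-2.466) = 0.9951,   |z_2| = 0.9951.
Moduli of all roots: 0.8150, 0.9951.
All moduli strictly greater than 1? No.
Verdict: Not invertible.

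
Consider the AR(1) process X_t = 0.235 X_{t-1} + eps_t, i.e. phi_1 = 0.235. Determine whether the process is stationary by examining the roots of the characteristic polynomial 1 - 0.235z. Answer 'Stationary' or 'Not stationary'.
\text{Stationary}

The AR(p) characteristic polynomial is P(z) = 1 - 0.235z.
Stationarity requires all roots to lie outside the unit circle, i.e. |z| > 1 for every root.
This is linear in z: 1 + (-0.235) z = 0  =>  z = -1/(-0.235) = 4.255319,  |z| = 4.255319.
Moduli of all roots: 4.2553.
All moduli strictly greater than 1? Yes.
Verdict: Stationary.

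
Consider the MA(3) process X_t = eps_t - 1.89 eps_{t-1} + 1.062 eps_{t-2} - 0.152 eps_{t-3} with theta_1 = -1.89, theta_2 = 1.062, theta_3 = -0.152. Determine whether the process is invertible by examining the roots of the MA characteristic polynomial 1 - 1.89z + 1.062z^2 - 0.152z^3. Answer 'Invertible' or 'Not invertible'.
\text{Invertible}

The MA(q) characteristic polynomial is P(z) = 1 - 1.89z + 1.062z^2 - 0.152z^3.
Invertibility requires all roots to lie outside the unit circle, i.e. |z| > 1 for every root.
Degree 3: look for a simple real root z0 first, then factor out (1 - z/z0) and solve the remaining quadratic.
Testing z0 = 1.25: P(1.25) = 1 + (-1.89)(1.25) + (1.062)(1.25)^2 + (-0.152)(1.25)^3
  = 1 + (-2.3625) + (1.659375) + (-0.296875) = 0.  So z_0 = 1.25 is a root, |z_0| = 1.25.
Divide out the factor (1 - 0.8 z) = (1 - z/z0) (since 1/z0 = 0.8):
  P(z) = (1 - 0.8 z)(1 + (-1.09) z + (0.19) z^2)
  [check: z-coef -1.09 - (0.8) = -1.89; z^2-coef 0.19 - (0.8)(-1.09) = 1.062; z^3-coef -(0.8)(0.19) = -0.152.]
Remaining roots from the quadratic factor 1 + (-1.09) z + (0.19) z^2:
  Set 1 + (-1.09) z + (0.19) z^2 = 0, i.e. a z^2 + b z + c = 0 with a = 0.19, b = -1.09, c = 1.
  Discriminant D = b^2 - 4ac = (-1.09)^2 - 4*(0.19)*1 = 1.1881 - (0.76) = 0.4281.
  D >= 0, so the roots are real: z = (-b +/- sqrt(D)) / (2a) = (1.09 +/- 0.654294) / (0.38).
    z_1 = (1.09 + 0.654294) / (0.38) = 4.5902,   |z_1| = 4.5902.
    z_2 = (1.09 - 0.654294) / (0.38) = 1.1466,   |z_2| = 1.1466.
Moduli of all roots: 1.2500, 4.5902, 1.1466.
All moduli strictly greater than 1? Yes.
Verdict: Invertible.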